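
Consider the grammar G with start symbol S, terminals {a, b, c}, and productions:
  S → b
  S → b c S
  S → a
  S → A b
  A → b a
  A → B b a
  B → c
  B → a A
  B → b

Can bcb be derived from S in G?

S ⇒ bcS ⇒ bcb

yes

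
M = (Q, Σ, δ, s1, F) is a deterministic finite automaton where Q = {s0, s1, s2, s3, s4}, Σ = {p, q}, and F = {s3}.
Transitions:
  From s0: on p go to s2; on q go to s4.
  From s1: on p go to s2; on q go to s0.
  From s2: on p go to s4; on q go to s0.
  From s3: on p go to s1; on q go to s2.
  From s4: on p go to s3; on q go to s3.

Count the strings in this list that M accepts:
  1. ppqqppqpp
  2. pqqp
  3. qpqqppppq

ppqqppqpp: accepted
pqqp: accepted
qpqqppppq: accepted

3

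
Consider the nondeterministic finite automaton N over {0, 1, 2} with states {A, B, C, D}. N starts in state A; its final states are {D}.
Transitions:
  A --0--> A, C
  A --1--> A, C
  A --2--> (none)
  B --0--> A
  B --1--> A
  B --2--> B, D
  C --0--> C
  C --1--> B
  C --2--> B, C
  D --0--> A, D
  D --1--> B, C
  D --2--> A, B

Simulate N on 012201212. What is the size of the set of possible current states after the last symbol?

Start: {A}
read 0: {A, C}
read 1: {A, B, C}
read 2: {B, C, D}
read 2: {A, B, C, D}
read 0: {A, C, D}
read 1: {A, B, C}
read 2: {B, C, D}
read 1: {A, B, C}
read 2: {B, C, D}
Final reachable set {B, C, D} has 3 states.

3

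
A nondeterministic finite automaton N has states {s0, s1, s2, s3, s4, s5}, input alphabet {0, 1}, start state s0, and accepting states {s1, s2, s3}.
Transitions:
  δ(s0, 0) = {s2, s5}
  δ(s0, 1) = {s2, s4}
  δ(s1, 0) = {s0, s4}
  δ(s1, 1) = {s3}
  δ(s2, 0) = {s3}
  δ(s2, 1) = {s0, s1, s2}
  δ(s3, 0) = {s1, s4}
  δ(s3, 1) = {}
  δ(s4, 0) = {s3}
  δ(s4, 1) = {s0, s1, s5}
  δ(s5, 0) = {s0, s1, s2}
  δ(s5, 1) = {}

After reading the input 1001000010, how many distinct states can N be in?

Start: {s0}
read 1: {s2, s4}
read 0: {s3}
read 0: {s1, s4}
read 1: {s0, s1, s3, s5}
read 0: {s0, s1, s2, s4, s5}
read 0: {s0, s1, s2, s3, s4, s5}
read 0: {s0, s1, s2, s3, s4, s5}
read 0: {s0, s1, s2, s3, s4, s5}
read 1: {s0, s1, s2, s3, s4, s5}
read 0: {s0, s1, s2, s3, s4, s5}
Final reachable set {s0, s1, s2, s3, s4, s5} has 6 states.

6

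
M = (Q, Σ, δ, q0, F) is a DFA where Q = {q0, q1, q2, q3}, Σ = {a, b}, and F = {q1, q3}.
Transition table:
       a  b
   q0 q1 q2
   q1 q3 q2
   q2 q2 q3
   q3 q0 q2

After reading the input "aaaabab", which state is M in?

q0 --a--> q1
q1 --a--> q3
q3 --a--> q0
q0 --a--> q1
q1 --b--> q2
q2 --a--> q2
q2 --b--> q3

q3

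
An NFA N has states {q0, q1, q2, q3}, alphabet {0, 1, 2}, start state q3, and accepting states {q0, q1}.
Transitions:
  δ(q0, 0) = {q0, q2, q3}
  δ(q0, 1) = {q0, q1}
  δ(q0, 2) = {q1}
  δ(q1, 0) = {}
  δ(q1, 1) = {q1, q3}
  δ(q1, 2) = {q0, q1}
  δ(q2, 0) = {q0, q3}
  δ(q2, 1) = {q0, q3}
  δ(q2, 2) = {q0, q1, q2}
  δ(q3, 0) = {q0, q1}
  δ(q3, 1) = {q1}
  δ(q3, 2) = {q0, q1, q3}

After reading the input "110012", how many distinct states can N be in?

3

Start: {q3}
read 1: {q1}
read 1: {q1, q3}
read 0: {q0, q1}
read 0: {q0, q2, q3}
read 1: {q0, q1, q3}
read 2: {q0, q1, q3}
Final reachable set {q0, q1, q3} has 3 states.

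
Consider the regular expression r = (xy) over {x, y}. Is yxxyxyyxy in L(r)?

No split of yxxyxyyxy into u·v has x matching u and y matching v.

no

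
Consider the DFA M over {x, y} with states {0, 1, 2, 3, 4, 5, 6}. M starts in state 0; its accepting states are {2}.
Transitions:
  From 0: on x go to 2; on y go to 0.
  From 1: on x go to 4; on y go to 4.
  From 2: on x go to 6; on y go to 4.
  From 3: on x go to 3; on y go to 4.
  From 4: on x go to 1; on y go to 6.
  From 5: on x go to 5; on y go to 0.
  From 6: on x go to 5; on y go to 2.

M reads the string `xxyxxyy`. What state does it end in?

0

0 --x--> 2
2 --x--> 6
6 --y--> 2
2 --x--> 6
6 --x--> 5
5 --y--> 0
0 --y--> 0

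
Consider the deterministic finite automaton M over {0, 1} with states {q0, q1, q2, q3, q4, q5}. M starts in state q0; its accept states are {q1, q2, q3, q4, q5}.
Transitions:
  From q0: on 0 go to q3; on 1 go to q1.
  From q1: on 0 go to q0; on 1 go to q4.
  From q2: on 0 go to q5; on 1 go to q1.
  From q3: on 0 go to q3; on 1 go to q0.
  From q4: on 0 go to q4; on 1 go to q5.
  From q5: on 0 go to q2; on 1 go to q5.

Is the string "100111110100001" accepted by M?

q0 --1--> q1
q1 --0--> q0
q0 --0--> q3
q3 --1--> q0
q0 --1--> q1
q1 --1--> q4
q4 --1--> q5
q5 --1--> q5
q5 --0--> q2
q2 --1--> q1
q1 --0--> q0
q0 --0--> q3
q3 --0--> q3
q3 --0--> q3
q3 --1--> q0
End in state q0, which is not an accepting state.

rejected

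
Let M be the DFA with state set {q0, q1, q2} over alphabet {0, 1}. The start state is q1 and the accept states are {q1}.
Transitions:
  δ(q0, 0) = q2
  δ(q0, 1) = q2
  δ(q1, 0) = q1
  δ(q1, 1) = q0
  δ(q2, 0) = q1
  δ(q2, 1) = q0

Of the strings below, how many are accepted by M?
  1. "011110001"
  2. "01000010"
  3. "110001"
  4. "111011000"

"011110001": rejected
"01000010": rejected
"110001": rejected
"111011000": accepted

1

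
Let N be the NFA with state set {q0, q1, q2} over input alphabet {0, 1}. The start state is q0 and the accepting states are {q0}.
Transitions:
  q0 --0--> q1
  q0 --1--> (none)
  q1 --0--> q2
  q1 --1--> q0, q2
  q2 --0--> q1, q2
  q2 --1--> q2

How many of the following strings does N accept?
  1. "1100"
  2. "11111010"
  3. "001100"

"1100": rejected
"11111010": rejected
"001100": rejected

0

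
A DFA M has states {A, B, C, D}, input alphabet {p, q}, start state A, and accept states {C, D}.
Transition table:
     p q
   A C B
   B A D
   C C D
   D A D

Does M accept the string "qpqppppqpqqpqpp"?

accepted

A --q--> B
B --p--> A
A --q--> B
B --p--> A
A --p--> C
C --p--> C
C --p--> C
C --q--> D
D --p--> A
A --q--> B
B --q--> D
D --p--> A
A --q--> B
B --p--> A
A --p--> C
End in state C, which is an accepting state.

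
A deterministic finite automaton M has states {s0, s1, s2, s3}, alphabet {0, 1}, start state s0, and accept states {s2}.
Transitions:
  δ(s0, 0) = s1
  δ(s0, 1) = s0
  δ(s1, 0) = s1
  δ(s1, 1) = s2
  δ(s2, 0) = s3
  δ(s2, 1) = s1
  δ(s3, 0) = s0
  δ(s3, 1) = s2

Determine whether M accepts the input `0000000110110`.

rejected

s0 --0--> s1
s1 --0--> s1
s1 --0--> s1
s1 --0--> s1
s1 --0--> s1
s1 --0--> s1
s1 --0--> s1
s1 --1--> s2
s2 --1--> s1
s1 --0--> s1
s1 --1--> s2
s2 --1--> s1
s1 --0--> s1
End in state s1, which is not an accepting state.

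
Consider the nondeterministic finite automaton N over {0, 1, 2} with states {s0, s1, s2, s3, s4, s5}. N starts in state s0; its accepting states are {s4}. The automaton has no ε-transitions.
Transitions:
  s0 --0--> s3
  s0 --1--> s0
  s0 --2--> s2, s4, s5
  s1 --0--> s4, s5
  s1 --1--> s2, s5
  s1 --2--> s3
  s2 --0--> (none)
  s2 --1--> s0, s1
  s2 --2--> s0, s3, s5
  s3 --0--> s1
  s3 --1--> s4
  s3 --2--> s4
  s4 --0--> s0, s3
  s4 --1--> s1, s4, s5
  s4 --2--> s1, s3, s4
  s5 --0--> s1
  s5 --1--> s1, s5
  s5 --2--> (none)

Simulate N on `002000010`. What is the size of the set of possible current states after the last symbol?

Start: {s0}
read 0: {s3}
read 0: {s1}
read 2: {s3}
read 0: {s1}
read 0: {s4, s5}
read 0: {s0, s1, s3}
read 0: {s1, s3, s4, s5}
read 1: {s1, s2, s4, s5}
read 0: {s0, s1, s3, s4, s5}
Final reachable set {s0, s1, s3, s4, s5} has 5 states.

5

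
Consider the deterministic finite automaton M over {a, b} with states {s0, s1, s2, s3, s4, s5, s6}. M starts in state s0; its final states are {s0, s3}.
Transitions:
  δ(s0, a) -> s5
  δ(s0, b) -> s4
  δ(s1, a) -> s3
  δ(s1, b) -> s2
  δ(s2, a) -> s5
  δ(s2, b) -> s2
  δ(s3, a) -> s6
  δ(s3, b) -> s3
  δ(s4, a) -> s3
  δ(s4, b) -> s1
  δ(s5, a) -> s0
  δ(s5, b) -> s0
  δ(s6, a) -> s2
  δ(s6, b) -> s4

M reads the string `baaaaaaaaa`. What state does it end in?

s0

s0 --b--> s4
s4 --a--> s3
s3 --a--> s6
s6 --a--> s2
s2 --a--> s5
s5 --a--> s0
s0 --a--> s5
s5 --a--> s0
s0 --a--> s5
s5 --a--> s0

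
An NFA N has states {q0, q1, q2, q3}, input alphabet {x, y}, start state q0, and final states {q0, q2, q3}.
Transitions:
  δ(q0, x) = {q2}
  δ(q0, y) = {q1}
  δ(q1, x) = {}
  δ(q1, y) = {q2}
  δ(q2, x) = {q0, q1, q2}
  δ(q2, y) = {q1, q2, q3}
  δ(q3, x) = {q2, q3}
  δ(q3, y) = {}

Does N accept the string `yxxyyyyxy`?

rejected

Start: {q0}
read y: {q1}
read x: {}
The reachable set is empty and stays empty for the remaining 7 symbols.
Reachable ∩ accepting = {} — empty.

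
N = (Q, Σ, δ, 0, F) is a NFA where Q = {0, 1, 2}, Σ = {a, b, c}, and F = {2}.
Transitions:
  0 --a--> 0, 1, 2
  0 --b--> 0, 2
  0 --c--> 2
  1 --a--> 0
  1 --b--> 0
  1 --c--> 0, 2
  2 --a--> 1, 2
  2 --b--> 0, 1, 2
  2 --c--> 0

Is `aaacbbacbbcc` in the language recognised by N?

accepted

Start: {0}
read a: {0, 1, 2}
read a: {0, 1, 2}
read a: {0, 1, 2}
read c: {0, 2}
read b: {0, 1, 2}
read b: {0, 1, 2}
read a: {0, 1, 2}
read c: {0, 2}
read b: {0, 1, 2}
read b: {0, 1, 2}
read c: {0, 2}
read c: {0, 2}
Reachable ∩ accepting = {2} — nonempty.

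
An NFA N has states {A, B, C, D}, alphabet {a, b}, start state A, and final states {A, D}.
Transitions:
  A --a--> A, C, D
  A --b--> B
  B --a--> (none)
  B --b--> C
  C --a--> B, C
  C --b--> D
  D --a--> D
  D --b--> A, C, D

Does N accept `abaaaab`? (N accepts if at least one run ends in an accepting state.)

Start: {A}
read a: {A, C, D}
read b: {A, B, C, D}
read a: {A, B, C, D}
read a: {A, B, C, D}
read a: {A, B, C, D}
read a: {A, B, C, D}
read b: {A, B, C, D}
Reachable ∩ accepting = {A, D} — nonempty.

accepted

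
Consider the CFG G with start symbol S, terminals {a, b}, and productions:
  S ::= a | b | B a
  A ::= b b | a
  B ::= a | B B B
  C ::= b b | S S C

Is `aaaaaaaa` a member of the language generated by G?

yes

S ⇒ Ba ⇒ BBBa ⇒ aBBa ⇒ aBBBBa ⇒ aaBBBa ⇒ aaaBBa ⇒ aaaBBBBa ⇒ aaaaBBBa ⇒ aaaaaBBa ⇒ aaaaaaBa ⇒ aaaaaaaa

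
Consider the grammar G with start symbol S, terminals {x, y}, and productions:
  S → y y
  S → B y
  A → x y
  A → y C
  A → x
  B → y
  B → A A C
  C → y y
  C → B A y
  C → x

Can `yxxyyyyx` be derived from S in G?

no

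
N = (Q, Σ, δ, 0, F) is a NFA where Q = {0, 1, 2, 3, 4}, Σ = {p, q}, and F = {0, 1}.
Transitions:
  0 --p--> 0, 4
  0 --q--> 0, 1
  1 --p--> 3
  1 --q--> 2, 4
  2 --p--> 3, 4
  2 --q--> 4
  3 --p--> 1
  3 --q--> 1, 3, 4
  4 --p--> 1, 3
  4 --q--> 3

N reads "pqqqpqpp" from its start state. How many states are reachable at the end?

4

Start: {0}
read p: {0, 4}
read q: {0, 1, 3}
read q: {0, 1, 2, 3, 4}
read q: {0, 1, 2, 3, 4}
read p: {0, 1, 3, 4}
read q: {0, 1, 2, 3, 4}
read p: {0, 1, 3, 4}
read p: {0, 1, 3, 4}
Final reachable set {0, 1, 3, 4} has 4 states.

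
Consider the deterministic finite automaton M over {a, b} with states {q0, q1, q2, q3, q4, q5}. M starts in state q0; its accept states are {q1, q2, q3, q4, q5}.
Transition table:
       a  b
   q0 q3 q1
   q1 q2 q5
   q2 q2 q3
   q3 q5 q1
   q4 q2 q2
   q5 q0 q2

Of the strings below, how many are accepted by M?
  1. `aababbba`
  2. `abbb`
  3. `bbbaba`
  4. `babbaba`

`aababbba`: rejected
`abbb`: accepted
`bbbaba`: accepted
`babbaba`: accepted

3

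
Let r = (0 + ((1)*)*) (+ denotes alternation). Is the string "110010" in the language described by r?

Neither 0 nor ((1)*)* matches 110010.

no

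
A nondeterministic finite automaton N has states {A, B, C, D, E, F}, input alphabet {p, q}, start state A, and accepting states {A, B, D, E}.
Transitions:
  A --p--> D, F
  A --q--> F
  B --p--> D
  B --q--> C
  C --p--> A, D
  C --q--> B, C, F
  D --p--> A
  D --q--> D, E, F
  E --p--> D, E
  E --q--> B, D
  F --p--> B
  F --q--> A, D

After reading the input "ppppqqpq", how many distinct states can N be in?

Start: {A}
read p: {D, F}
read p: {A, B}
read p: {D, F}
read p: {A, B}
read q: {C, F}
read q: {A, B, C, D, F}
read p: {A, B, D, F}
read q: {A, C, D, E, F}
Final reachable set {A, C, D, E, F} has 5 states.

5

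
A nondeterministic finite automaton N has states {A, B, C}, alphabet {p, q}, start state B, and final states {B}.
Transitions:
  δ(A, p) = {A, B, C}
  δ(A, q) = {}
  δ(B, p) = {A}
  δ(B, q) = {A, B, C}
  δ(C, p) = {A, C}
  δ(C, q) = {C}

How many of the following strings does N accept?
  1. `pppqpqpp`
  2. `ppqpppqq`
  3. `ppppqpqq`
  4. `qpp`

4

`pppqpqpp`: accepted
`ppqpppqq`: accepted
`ppppqpqq`: accepted
`qpp`: accepted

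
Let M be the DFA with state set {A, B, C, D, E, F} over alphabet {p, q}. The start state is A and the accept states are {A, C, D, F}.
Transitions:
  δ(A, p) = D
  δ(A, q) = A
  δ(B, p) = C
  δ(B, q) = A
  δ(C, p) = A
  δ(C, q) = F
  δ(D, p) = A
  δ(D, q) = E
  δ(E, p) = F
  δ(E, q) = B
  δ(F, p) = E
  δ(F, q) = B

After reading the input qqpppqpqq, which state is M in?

A --q--> A
A --q--> A
A --p--> D
D --p--> A
A --p--> D
D --q--> E
E --p--> F
F --q--> B
B --q--> A

A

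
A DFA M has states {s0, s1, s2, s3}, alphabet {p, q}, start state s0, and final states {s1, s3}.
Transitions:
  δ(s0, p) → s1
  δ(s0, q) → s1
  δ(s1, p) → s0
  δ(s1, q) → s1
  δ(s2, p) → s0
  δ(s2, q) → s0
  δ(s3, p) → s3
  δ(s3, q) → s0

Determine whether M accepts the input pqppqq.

s0 --p--> s1
s1 --q--> s1
s1 --p--> s0
s0 --p--> s1
s1 --q--> s1
s1 --q--> s1
End in state s1, which is an accepting state.

accepted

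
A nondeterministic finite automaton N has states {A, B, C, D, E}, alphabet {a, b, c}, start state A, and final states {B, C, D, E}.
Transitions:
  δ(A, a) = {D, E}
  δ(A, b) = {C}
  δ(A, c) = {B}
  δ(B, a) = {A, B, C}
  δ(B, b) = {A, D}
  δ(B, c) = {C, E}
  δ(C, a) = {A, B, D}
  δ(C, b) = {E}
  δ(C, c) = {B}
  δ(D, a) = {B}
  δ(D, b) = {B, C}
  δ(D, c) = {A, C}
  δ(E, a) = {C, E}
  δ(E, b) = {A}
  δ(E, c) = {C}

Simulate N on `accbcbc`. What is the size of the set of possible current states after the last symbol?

3

Start: {A}
read a: {D, E}
read c: {A, C}
read c: {B}
read b: {A, D}
read c: {A, B, C}
read b: {A, C, D, E}
read c: {A, B, C}
Final reachable set {A, B, C} has 3 states.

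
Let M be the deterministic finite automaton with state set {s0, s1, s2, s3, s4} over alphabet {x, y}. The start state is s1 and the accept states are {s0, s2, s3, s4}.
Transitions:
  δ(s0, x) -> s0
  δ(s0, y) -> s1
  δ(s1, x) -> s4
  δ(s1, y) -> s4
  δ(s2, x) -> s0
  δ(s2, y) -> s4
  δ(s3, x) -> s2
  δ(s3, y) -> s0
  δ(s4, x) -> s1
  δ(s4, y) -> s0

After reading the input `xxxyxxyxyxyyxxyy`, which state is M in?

s1

s1 --x--> s4
s4 --x--> s1
s1 --x--> s4
s4 --y--> s0
s0 --x--> s0
s0 --x--> s0
s0 --y--> s1
s1 --x--> s4
s4 --y--> s0
s0 --x--> s0
s0 --y--> s1
s1 --y--> s4
s4 --x--> s1
s1 --x--> s4
s4 --y--> s0
s0 --y--> s1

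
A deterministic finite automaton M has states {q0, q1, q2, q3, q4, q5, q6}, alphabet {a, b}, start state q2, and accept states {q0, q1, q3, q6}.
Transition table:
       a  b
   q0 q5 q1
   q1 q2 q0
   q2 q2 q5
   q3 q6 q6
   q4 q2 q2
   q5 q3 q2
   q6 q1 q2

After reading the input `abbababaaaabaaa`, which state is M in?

q2 --a--> q2
q2 --b--> q5
q5 --b--> q2
q2 --a--> q2
q2 --b--> q5
q5 --a--> q3
q3 --b--> q6
q6 --a--> q1
q1 --a--> q2
q2 --a--> q2
q2 --a--> q2
q2 --b--> q5
q5 --a--> q3
q3 --a--> q6
q6 --a--> q1

q1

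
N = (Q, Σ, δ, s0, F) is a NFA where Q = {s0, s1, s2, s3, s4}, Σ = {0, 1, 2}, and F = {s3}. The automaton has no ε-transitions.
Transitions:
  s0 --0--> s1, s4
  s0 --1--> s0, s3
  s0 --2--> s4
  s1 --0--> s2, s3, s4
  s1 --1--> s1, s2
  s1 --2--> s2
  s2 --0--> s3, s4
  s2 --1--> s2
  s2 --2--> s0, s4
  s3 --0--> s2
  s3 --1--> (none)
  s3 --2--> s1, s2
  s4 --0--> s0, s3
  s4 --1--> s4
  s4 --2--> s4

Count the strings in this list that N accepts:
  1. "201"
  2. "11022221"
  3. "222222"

1

"201": accepted
"11022221": rejected
"222222": rejected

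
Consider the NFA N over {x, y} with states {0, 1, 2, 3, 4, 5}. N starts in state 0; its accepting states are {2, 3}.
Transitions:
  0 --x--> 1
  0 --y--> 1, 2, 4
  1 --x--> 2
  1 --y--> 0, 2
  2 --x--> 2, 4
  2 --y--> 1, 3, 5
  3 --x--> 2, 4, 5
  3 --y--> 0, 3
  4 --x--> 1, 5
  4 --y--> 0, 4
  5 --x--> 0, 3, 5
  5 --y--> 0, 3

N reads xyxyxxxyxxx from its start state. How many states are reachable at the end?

Start: {0}
read x: {1}
read y: {0, 2}
read x: {1, 2, 4}
read y: {0, 1, 2, 3, 4, 5}
read x: {0, 1, 2, 3, 4, 5}
read x: {0, 1, 2, 3, 4, 5}
read x: {0, 1, 2, 3, 4, 5}
read y: {0, 1, 2, 3, 4, 5}
read x: {0, 1, 2, 3, 4, 5}
read x: {0, 1, 2, 3, 4, 5}
read x: {0, 1, 2, 3, 4, 5}
Final reachable set {0, 1, 2, 3, 4, 5} has 6 states.

6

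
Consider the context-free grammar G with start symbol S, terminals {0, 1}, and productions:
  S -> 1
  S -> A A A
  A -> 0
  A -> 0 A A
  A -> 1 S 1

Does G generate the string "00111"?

yes

S ⇒ AAA ⇒ 0AA ⇒ 00A ⇒ 001S1 ⇒ 00111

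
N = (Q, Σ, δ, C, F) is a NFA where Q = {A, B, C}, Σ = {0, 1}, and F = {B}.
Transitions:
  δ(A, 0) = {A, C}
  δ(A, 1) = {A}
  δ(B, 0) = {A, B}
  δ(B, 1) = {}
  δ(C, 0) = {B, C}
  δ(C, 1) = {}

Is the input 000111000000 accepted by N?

Start: {C}
read 0: {B, C}
read 0: {A, B, C}
read 0: {A, B, C}
read 1: {A}
read 1: {A}
read 1: {A}
read 0: {A, C}
read 0: {A, B, C}
read 0: {A, B, C}
read 0: {A, B, C}
read 0: {A, B, C}
read 0: {A, B, C}
Reachable ∩ accepting = {B} — nonempty.

accepted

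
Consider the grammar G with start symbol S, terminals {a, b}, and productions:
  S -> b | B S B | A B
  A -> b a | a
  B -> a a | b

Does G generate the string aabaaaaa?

S ⇒ BSB ⇒ aaSB ⇒ aaABB ⇒ aabaBB ⇒ aabaaaB ⇒ aabaaaaa

yes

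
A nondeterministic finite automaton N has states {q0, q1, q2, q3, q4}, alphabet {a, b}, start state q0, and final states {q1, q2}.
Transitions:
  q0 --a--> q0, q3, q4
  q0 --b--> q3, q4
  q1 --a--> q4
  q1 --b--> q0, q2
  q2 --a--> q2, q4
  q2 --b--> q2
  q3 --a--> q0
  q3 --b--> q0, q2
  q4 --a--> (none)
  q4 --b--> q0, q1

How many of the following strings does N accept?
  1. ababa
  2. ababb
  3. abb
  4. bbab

4

ababa: accepted
ababb: accepted
abb: accepted
bbab: accepted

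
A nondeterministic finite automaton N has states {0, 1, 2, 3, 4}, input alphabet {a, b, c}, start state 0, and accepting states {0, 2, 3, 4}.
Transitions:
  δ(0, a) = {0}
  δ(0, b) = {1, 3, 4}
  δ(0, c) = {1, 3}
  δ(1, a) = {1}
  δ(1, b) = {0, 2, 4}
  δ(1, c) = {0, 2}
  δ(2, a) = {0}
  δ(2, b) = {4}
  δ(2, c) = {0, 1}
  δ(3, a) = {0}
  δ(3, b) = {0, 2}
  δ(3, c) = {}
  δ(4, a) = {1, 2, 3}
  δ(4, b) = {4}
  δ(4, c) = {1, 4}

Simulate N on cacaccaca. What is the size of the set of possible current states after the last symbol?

Start: {0}
read c: {1, 3}
read a: {0, 1}
read c: {0, 1, 2, 3}
read a: {0, 1}
read c: {0, 1, 2, 3}
read c: {0, 1, 2, 3}
read a: {0, 1}
read c: {0, 1, 2, 3}
read a: {0, 1}
Final reachable set {0, 1} has 2 states.

2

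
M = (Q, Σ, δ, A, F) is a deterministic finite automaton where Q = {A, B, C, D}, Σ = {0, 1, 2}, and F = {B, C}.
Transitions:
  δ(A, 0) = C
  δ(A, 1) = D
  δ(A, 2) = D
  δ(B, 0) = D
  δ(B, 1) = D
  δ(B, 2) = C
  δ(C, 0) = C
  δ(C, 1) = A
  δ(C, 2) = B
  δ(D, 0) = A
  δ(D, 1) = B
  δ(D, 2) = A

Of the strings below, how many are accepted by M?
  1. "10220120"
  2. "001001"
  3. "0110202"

"10220120": rejected
"001001": rejected
"0110202": rejected

0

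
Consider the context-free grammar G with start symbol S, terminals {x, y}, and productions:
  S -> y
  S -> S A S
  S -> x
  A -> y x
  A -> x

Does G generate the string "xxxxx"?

yes

S ⇒ SAS ⇒ SASAS ⇒ xASAS ⇒ xxSAS ⇒ xxxAS ⇒ xxxxS ⇒ xxxxx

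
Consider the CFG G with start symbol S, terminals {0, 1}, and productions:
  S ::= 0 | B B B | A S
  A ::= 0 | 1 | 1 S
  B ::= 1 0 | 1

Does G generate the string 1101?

S ⇒ BBB ⇒ 1BB ⇒ 110B ⇒ 1101

yes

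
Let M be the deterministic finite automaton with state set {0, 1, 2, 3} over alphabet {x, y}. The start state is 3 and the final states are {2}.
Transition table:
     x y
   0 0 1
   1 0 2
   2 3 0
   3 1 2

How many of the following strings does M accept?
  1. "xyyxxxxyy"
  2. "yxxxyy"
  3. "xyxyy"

"xyyxxxxyy": accepted
"yxxxyy": accepted
"xyxyy": rejected

2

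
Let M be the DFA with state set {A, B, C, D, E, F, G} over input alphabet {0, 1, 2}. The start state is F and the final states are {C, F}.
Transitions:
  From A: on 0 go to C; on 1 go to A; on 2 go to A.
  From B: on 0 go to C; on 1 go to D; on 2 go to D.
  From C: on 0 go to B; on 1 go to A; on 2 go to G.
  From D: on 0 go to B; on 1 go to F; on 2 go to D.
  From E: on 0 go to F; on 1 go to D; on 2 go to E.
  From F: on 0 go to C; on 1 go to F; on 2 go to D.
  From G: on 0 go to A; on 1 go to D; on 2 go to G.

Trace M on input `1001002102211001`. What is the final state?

D

F --1--> F
F --0--> C
C --0--> B
B --1--> D
D --0--> B
B --0--> C
C --2--> G
G --1--> D
D --0--> B
B --2--> D
D --2--> D
D --1--> F
F --1--> F
F --0--> C
C --0--> B
B --1--> D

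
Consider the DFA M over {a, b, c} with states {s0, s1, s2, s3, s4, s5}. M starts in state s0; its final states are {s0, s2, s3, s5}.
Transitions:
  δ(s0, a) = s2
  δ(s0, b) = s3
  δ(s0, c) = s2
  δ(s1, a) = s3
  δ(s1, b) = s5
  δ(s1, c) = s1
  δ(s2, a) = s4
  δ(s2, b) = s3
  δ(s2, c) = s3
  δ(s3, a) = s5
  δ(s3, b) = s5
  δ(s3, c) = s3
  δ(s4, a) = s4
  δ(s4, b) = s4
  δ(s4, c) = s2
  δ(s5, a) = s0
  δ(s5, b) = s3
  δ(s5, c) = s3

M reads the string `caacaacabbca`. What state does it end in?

s0 --c--> s2
s2 --a--> s4
s4 --a--> s4
s4 --c--> s2
s2 --a--> s4
s4 --a--> s4
s4 --c--> s2
s2 --a--> s4
s4 --b--> s4
s4 --b--> s4
s4 --c--> s2
s2 --a--> s4

s4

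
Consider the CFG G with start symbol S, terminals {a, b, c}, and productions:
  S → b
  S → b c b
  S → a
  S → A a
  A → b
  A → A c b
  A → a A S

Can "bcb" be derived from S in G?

yes

S ⇒ bcb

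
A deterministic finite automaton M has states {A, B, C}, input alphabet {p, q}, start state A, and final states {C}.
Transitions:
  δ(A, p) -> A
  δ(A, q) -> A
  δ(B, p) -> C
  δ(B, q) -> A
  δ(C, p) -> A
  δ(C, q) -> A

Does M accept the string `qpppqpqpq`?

A --q--> A
A --p--> A
A --p--> A
A --p--> A
A --q--> A
A --p--> A
A --q--> A
A --p--> A
A --q--> A
End in state A, which is not an accepting state.

rejected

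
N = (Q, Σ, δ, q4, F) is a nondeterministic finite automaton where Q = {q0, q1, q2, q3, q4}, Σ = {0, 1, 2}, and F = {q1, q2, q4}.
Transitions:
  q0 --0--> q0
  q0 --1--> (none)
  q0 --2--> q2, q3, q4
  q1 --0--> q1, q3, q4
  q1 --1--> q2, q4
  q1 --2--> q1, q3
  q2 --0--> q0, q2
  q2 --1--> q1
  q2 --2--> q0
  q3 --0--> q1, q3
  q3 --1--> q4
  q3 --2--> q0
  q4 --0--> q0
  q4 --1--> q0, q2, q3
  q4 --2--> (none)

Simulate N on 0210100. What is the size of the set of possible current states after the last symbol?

5

Start: {q4}
read 0: {q0}
read 2: {q2, q3, q4}
read 1: {q0, q1, q2, q3, q4}
read 0: {q0, q1, q2, q3, q4}
read 1: {q0, q1, q2, q3, q4}
read 0: {q0, q1, q2, q3, q4}
read 0: {q0, q1, q2, q3, q4}
Final reachable set {q0, q1, q2, q3, q4} has 5 states.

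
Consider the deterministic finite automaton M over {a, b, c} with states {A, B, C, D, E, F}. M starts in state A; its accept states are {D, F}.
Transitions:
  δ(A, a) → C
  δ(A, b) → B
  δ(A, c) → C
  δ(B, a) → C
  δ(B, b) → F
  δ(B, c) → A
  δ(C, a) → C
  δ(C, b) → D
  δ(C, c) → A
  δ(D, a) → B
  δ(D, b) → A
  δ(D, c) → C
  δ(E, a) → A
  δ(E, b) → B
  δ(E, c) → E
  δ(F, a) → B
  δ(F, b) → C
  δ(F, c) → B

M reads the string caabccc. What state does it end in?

A --c--> C
C --a--> C
C --a--> C
C --b--> D
D --c--> C
C --c--> A
A --c--> C

C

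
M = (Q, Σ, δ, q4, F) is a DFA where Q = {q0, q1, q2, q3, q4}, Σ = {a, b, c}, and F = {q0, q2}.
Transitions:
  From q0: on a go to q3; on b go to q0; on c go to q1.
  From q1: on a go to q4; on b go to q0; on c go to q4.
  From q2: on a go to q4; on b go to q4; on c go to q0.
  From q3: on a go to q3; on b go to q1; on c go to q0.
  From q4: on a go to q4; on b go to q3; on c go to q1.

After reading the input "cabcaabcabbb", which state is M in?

q0

q4 --c--> q1
q1 --a--> q4
q4 --b--> q3
q3 --c--> q0
q0 --a--> q3
q3 --a--> q3
q3 --b--> q1
q1 --c--> q4
q4 --a--> q4
q4 --b--> q3
q3 --b--> q1
q1 --b--> q0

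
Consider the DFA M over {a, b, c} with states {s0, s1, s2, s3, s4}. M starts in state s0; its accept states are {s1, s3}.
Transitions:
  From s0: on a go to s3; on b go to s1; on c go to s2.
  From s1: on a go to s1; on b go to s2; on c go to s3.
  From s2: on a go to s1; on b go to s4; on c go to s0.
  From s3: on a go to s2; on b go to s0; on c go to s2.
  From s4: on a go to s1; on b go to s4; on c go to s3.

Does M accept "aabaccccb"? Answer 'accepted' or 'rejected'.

s0 --a--> s3
s3 --a--> s2
s2 --b--> s4
s4 --a--> s1
s1 --c--> s3
s3 --c--> s2
s2 --c--> s0
s0 --c--> s2
s2 --b--> s4
End in state s4, which is not an accepting state.

rejected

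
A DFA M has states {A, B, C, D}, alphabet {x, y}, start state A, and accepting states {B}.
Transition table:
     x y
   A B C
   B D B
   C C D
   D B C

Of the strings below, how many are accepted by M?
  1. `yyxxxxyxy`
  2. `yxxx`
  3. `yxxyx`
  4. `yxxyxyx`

`yyxxxxyxy`: rejected
`yxxx`: rejected
`yxxyx`: accepted
`yxxyxyx`: rejected

1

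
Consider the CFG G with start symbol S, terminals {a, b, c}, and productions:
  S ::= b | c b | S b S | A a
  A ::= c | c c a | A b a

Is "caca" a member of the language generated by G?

no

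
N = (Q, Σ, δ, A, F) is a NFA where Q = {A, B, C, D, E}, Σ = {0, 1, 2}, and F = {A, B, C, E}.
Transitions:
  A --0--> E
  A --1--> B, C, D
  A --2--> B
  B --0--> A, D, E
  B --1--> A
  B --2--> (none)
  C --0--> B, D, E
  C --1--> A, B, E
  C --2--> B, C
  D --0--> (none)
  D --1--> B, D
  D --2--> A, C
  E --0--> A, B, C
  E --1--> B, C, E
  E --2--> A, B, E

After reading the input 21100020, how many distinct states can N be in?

Start: {A}
read 2: {B}
read 1: {A}
read 1: {B, C, D}
read 0: {A, B, D, E}
read 0: {A, B, C, D, E}
read 0: {A, B, C, D, E}
read 2: {A, B, C, E}
read 0: {A, B, C, D, E}
Final reachable set {A, B, C, D, E} has 5 states.

5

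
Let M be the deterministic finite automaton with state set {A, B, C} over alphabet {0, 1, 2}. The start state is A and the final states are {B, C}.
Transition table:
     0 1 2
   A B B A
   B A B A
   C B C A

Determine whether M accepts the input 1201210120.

A --1--> B
B --2--> A
A --0--> B
B --1--> B
B --2--> A
A --1--> B
B --0--> A
A --1--> B
B --2--> A
A --0--> B
End in state B, which is an accepting state.

accepted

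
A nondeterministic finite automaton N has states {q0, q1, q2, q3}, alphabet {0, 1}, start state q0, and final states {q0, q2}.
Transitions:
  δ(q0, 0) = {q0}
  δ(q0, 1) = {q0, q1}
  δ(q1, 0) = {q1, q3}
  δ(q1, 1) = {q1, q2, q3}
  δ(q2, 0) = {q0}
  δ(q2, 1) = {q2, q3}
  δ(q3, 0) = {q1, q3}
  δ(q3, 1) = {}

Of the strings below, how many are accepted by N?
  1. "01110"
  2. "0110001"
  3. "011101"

3

"01110": accepted
"0110001": accepted
"011101": accepted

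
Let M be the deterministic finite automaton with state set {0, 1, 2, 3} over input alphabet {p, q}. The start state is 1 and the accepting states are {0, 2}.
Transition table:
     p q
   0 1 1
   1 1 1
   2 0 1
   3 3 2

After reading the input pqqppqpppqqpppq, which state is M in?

1

1 --p--> 1
1 --q--> 1
1 --q--> 1
1 --p--> 1
1 --p--> 1
1 --q--> 1
1 --p--> 1
1 --p--> 1
1 --p--> 1
1 --q--> 1
1 --q--> 1
1 --p--> 1
1 --p--> 1
1 --p--> 1
1 --q--> 1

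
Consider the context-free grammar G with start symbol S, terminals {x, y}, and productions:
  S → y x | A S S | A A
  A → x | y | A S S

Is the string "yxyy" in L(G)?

no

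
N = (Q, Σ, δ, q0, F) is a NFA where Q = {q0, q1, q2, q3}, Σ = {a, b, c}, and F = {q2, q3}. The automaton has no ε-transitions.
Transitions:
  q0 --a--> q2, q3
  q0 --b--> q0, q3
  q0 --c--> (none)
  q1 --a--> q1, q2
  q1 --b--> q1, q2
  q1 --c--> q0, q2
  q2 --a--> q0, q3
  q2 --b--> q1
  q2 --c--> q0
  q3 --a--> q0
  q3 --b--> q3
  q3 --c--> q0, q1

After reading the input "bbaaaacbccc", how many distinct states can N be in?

Start: {q0}
read b: {q0, q3}
read b: {q0, q3}
read a: {q0, q2, q3}
read a: {q0, q2, q3}
read a: {q0, q2, q3}
read a: {q0, q2, q3}
read c: {q0, q1}
read b: {q0, q1, q2, q3}
read c: {q0, q1, q2}
read c: {q0, q2}
read c: {q0}
Final reachable set {q0} has 1 state.

1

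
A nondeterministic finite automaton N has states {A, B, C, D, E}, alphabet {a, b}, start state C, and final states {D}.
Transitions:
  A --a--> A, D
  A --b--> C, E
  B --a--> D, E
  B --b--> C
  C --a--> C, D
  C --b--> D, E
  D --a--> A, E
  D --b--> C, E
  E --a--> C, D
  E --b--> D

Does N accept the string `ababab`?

Start: {C}
read a: {C, D}
read b: {C, D, E}
read a: {A, C, D, E}
read b: {C, D, E}
read a: {A, C, D, E}
read b: {C, D, E}
Reachable ∩ accepting = {D} — nonempty.

accepted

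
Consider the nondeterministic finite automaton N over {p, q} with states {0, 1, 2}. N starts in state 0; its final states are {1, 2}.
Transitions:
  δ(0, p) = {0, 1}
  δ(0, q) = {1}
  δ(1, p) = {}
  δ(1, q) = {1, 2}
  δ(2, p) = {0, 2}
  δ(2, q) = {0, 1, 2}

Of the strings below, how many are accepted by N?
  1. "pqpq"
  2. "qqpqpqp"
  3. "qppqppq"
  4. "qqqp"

"pqpq": accepted
"qqpqpqp": accepted
"qppqppq": rejected
"qqqp": accepted

3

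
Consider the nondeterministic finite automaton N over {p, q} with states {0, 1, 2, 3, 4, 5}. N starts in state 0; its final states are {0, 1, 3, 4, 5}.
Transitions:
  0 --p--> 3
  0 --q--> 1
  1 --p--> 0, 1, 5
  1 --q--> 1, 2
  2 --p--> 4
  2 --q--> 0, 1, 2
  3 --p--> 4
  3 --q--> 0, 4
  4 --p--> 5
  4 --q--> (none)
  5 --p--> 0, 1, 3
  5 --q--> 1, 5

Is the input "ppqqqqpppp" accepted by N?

Start: {0}
read p: {3}
read p: {4}
read q: {}
The reachable set is empty and stays empty for the remaining 7 symbols.
Reachable ∩ accepting = {} — empty.

rejected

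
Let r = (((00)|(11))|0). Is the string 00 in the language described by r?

The left alternative ((00)|(11)) matches 00.

yes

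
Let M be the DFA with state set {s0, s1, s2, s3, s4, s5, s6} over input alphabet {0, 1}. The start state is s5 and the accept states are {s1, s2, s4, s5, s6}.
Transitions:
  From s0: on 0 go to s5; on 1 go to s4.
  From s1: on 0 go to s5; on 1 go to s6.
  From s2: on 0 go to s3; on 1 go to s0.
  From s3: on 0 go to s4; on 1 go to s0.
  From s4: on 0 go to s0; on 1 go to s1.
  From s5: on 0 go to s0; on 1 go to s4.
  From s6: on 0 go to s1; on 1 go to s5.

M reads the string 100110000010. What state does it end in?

s5 --1--> s4
s4 --0--> s0
s0 --0--> s5
s5 --1--> s4
s4 --1--> s1
s1 --0--> s5
s5 --0--> s0
s0 --0--> s5
s5 --0--> s0
s0 --0--> s5
s5 --1--> s4
s4 --0--> s0

s0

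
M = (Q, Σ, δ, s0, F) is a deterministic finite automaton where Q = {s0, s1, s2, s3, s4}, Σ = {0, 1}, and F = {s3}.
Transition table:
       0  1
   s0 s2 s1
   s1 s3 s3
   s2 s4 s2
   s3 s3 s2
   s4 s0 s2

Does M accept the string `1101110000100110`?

accepted

s0 --1--> s1
s1 --1--> s3
s3 --0--> s3
s3 --1--> s2
s2 --1--> s2
s2 --1--> s2
s2 --0--> s4
s4 --0--> s0
s0 --0--> s2
s2 --0--> s4
s4 --1--> s2
s2 --0--> s4
s4 --0--> s0
s0 --1--> s1
s1 --1--> s3
s3 --0--> s3
End in state s3, which is an accepting state.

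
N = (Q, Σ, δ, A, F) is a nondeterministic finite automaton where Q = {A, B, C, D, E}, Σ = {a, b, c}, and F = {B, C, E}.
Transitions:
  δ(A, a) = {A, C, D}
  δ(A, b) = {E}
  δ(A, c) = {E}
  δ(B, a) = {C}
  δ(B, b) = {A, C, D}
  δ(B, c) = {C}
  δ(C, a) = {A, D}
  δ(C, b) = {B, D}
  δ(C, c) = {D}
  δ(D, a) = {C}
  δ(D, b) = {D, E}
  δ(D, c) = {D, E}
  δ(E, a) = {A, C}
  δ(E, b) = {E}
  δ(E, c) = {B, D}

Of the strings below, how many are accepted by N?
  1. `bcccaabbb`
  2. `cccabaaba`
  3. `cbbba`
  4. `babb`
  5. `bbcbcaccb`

`bcccaabbb`: accepted
`cccabaaba`: accepted
`cbbba`: accepted
`babb`: accepted
`bbcbcaccb`: accepted

5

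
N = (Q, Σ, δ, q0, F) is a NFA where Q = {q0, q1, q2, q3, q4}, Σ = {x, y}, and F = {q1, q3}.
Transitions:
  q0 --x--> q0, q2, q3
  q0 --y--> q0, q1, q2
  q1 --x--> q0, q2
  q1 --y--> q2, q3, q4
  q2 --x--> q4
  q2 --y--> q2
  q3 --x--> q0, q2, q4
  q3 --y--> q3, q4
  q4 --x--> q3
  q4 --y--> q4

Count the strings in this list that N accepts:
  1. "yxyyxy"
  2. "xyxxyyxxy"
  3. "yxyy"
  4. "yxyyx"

4

"yxyyxy": accepted
"xyxxyyxxy": accepted
"yxyy": accepted
"yxyyx": accepted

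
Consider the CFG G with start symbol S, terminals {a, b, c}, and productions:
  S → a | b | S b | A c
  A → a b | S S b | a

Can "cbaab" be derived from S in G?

no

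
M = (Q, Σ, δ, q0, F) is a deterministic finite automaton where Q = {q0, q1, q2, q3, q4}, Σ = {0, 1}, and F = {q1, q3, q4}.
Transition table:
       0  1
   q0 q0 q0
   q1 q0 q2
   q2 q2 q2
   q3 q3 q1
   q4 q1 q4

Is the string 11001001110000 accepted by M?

q0 --1--> q0
q0 --1--> q0
q0 --0--> q0
q0 --0--> q0
q0 --1--> q0
q0 --0--> q0
q0 --0--> q0
q0 --1--> q0
q0 --1--> q0
q0 --1--> q0
q0 --0--> q0
q0 --0--> q0
q0 --0--> q0
q0 --0--> q0
End in state q0, which is not an accepting state.

rejected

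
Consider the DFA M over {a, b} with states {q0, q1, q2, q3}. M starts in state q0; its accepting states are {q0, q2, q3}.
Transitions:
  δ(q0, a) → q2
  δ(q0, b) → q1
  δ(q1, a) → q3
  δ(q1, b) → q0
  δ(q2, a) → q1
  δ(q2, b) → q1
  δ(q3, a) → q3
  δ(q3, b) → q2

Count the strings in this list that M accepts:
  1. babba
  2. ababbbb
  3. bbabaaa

babba: accepted
ababbbb: rejected
bbabaaa: accepted

2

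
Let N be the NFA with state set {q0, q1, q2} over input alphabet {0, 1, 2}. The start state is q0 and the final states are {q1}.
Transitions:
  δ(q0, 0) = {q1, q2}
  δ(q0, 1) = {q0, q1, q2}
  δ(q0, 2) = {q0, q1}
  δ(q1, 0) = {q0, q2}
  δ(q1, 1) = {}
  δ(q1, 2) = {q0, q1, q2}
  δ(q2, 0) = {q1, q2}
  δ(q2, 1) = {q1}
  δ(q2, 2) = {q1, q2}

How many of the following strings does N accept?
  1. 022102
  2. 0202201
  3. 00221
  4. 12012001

022102: accepted
0202201: accepted
00221: accepted
12012001: accepted

4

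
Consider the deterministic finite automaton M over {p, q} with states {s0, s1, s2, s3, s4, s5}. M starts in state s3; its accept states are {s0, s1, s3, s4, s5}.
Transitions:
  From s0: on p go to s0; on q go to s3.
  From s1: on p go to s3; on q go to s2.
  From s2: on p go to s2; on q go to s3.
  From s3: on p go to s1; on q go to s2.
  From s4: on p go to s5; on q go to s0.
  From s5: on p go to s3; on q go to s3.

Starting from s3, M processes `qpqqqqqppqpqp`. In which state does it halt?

s1

s3 --q--> s2
s2 --p--> s2
s2 --q--> s3
s3 --q--> s2
s2 --q--> s3
s3 --q--> s2
s2 --q--> s3
s3 --p--> s1
s1 --p--> s3
s3 --q--> s2
s2 --p--> s2
s2 --q--> s3
s3 --p--> s1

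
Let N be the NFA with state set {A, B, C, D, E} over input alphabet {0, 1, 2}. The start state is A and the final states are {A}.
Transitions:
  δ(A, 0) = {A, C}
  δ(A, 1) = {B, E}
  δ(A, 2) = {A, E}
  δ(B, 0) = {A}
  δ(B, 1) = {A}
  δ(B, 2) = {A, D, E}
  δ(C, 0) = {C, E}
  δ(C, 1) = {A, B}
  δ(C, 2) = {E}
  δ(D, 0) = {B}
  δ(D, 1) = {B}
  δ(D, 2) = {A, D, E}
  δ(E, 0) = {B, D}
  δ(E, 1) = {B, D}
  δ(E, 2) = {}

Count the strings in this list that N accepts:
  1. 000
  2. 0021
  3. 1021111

000: accepted
0021: rejected
1021111: accepted

2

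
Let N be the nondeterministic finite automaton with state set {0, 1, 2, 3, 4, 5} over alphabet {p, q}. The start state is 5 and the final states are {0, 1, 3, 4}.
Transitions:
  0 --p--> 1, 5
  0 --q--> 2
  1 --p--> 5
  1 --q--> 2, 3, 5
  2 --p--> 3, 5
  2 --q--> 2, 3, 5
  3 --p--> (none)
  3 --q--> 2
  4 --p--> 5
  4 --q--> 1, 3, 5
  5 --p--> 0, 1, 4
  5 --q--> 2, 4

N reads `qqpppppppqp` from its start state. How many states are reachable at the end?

5

Start: {5}
read q: {2, 4}
read q: {1, 2, 3, 5}
read p: {0, 1, 3, 4, 5}
read p: {0, 1, 4, 5}
read p: {0, 1, 4, 5}
read p: {0, 1, 4, 5}
read p: {0, 1, 4, 5}
read p: {0, 1, 4, 5}
read p: {0, 1, 4, 5}
read q: {1, 2, 3, 4, 5}
read p: {0, 1, 3, 4, 5}
Final reachable set {0, 1, 3, 4, 5} has 5 states.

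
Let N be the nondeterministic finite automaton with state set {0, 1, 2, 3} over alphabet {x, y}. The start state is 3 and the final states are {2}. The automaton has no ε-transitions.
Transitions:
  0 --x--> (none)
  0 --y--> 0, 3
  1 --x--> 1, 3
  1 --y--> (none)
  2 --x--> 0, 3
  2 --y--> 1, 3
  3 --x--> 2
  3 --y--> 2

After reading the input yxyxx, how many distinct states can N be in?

Start: {3}
read y: {2}
read x: {0, 3}
read y: {0, 2, 3}
read x: {0, 2, 3}
read x: {0, 2, 3}
Final reachable set {0, 2, 3} has 3 states.

3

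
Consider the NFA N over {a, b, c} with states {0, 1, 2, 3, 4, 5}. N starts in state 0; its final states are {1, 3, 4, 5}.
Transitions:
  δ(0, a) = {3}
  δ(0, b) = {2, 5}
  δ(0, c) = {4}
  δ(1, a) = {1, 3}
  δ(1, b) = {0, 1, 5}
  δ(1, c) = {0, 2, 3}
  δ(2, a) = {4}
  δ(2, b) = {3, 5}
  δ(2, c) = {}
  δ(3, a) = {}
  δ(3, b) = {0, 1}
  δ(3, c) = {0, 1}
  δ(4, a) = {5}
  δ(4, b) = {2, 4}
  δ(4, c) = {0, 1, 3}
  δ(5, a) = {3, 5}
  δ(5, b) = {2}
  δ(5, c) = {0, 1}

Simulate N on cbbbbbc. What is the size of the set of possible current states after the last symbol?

5

Start: {0}
read c: {4}
read b: {2, 4}
read b: {2, 3, 4, 5}
read b: {0, 1, 2, 3, 4, 5}
read b: {0, 1, 2, 3, 4, 5}
read b: {0, 1, 2, 3, 4, 5}
read c: {0, 1, 2, 3, 4}
Final reachable set {0, 1, 2, 3, 4} has 5 states.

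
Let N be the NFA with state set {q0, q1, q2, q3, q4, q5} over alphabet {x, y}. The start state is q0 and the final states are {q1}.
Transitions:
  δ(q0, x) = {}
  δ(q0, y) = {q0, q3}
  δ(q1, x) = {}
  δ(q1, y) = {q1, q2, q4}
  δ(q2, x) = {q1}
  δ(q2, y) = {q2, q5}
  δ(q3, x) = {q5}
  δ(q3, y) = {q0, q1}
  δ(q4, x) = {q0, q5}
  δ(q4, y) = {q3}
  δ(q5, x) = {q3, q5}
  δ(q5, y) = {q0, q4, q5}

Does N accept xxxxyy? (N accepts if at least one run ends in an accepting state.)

rejected

Start: {q0}
read x: {}
The reachable set is empty and stays empty for the remaining 5 symbols.
Reachable ∩ accepting = {} — empty.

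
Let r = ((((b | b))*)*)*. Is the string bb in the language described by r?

Split into 2 pieces b · b; each matches (((b|b))*)*.

yes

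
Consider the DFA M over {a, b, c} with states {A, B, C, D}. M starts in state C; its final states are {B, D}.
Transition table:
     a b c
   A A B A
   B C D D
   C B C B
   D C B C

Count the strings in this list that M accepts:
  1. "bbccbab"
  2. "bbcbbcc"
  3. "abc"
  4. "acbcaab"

1

"bbccbab": rejected
"bbcbbcc": rejected
"abc": rejected
"acbcaab": accepted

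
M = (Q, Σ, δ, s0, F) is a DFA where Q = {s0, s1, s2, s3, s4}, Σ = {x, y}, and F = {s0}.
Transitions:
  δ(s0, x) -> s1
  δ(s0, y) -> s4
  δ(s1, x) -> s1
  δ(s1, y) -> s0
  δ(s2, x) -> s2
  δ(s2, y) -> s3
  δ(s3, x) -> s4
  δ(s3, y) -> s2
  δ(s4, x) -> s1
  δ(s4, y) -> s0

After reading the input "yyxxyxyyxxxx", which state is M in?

s1

s0 --y--> s4
s4 --y--> s0
s0 --x--> s1
s1 --x--> s1
s1 --y--> s0
s0 --x--> s1
s1 --y--> s0
s0 --y--> s4
s4 --x--> s1
s1 --x--> s1
s1 --x--> s1
s1 --x--> s1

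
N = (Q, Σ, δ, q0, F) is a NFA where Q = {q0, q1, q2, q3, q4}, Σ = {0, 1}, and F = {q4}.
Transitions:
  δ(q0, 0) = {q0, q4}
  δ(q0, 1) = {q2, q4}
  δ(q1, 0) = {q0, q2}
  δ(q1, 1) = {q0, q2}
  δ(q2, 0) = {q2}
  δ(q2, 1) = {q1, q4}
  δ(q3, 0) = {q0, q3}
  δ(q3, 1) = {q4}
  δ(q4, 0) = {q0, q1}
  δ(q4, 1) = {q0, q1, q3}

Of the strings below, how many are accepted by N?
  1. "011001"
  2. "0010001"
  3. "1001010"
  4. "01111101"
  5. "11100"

"011001": accepted
"0010001": accepted
"1001010": accepted
"01111101": accepted
"11100": accepted

5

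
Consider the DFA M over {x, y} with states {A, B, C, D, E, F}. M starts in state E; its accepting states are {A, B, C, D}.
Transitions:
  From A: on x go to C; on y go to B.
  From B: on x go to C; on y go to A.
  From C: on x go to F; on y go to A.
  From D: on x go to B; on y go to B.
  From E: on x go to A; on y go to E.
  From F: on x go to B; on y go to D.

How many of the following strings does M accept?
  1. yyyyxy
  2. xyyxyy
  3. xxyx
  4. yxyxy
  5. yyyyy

4

yyyyxy: accepted
xyyxyy: accepted
xxyx: accepted
yxyxy: accepted
yyyyy: rejected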